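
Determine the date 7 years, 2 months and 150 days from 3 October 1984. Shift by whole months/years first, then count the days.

Counting forward 7 years, 2 months and 150 days from October 3, 1984: first the month/year part, then the days.
+7 years → 1991; month 10 + 2 = 12 → December 1991.
Day 3 is valid in December, giving December 3, 1991.
Now add 150 days from December 3, 1991.
December has 31 days, so 31 − 3 = 28 days remain after December 3, 1991; 150 − 28 = 122 left.
January 1992 has 31 days: 122 − 31 = 91 left.
February 1992 has 29 days (1992 is a leap year): 91 − 29 = 62 left.
March 1992 has 31 days: 62 − 31 = 31 left.
April 1992 has 30 days: 31 − 30 = 1 left.
1 day into May 1992 → May 1, 1992.

May 1, 1992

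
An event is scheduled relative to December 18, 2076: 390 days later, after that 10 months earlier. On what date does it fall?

Counting forward 390 days from December 18, 2076:
December has 31 days, so 31 − 18 = 13 days remain after December 18, 2076; 390 − 13 = 377 left.
January 2077 has 31 days: 377 − 31 = 346 left.
February 2077 has 28 days (2077 is not a leap year): 346 − 28 = 318 left.
March 2077 has 31 days: 318 − 31 = 287 left.
April 2077 has 30 days: 287 − 30 = 257 left.
May 2077 has 31 days: 257 − 31 = 226 left.
June 2077 has 30 days: 226 − 30 = 196 left.
July 2077 has 31 days: 196 − 31 = 165 left.
August 2077 has 31 days: 165 − 31 = 134 left.
September 2077 has 30 days: 134 − 30 = 104 left.
October 2077 has 31 days: 104 − 31 = 73 left.
November 2077 has 30 days: 73 − 30 = 43 left.
December 2077 has 31 days: 43 − 31 = 12 left.
12 days into January 2078 → January 12, 2078.
Going back 10 months from January 12, 2078:
month 1 − 10 = -9, which is month 3 of year 2077 → March 2077.
Day 12 is valid in March, giving March 12, 2077.

March 12, 2077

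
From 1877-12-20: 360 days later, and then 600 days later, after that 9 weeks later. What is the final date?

Adding 360 days from December 20, 1877:
December has 31 days, so 31 − 20 = 11 days remain after December 20, 1877; 360 − 11 = 349 left.
January 1878 has 31 days: 349 − 31 = 318 left.
February 1878 has 28 days (1878 is not a leap year): 318 − 28 = 290 left.
March 1878 has 31 days: 290 − 31 = 259 left.
April 1878 has 30 days: 259 − 30 = 229 left.
May 1878 has 31 days: 229 − 31 = 198 left.
June 1878 has 30 days: 198 − 30 = 168 left.
July 1878 has 31 days: 168 − 31 = 137 left.
August 1878 has 31 days: 137 − 31 = 106 left.
September 1878 has 30 days: 106 − 30 = 76 left.
October 1878 has 31 days: 76 − 31 = 45 left.
November 1878 has 30 days: 45 − 30 = 15 left.
15 days into December 1878 → December 15, 1878.
Counting forward 600 days from December 15, 1878:
December has 31 days, so 31 − 15 = 16 days remain after December 15, 1878; 600 − 16 = 584 left.
January 1879 has 31 days: 584 − 31 = 553 left.
February 1879 has 28 days (1879 is not a leap year): 553 − 28 = 525 left.
March 1879 has 31 days: 525 − 31 = 494 left.
April 1879 has 30 days: 494 − 30 = 464 left.
May 1879 has 31 days: 464 − 31 = 433 left.
June 1879 has 30 days: 433 − 30 = 403 left.
July 1879 has 31 days: 403 − 31 = 372 left.
August 1879 has 31 days: 372 − 31 = 341 left.
September 1879 has 30 days: 341 − 30 = 311 left.
October 1879 has 31 days: 311 − 31 = 280 left.
November 1879 has 30 days: 280 − 30 = 250 left.
December 1879 has 31 days: 250 − 31 = 219 left.
January 1880 has 31 days: 219 − 31 = 188 left.
February 1880 has 29 days (1880 is a leap year): 188 − 29 = 159 left.
March 1880 has 31 days: 159 − 31 = 128 left.
April 1880 has 30 days: 128 − 30 = 98 left.
May 1880 has 31 days: 98 − 31 = 67 left.
June 1880 has 30 days: 67 − 30 = 37 left.
July 1880 has 31 days: 37 − 31 = 6 left.
6 days into August 1880 → August 6, 1880.
Adding 9 weeks (= 63 days) from August 6, 1880:
August has 31 days, so 31 − 6 = 25 days remain after August 6, 1880; 63 − 25 = 38 left.
September 1880 has 30 days: 38 − 30 = 8 left.
8 days into October 1880 → October 8, 1880.

October 8, 1880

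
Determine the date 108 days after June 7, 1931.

Advancing 108 days from June 7, 1931.
June has 30 days, so 30 − 7 = 23 days remain after June 7, 1931; 108 − 23 = 85 left.
July 1931 has 31 days: 85 − 31 = 54 left.
August 1931 has 31 days: 54 − 31 = 23 left.
23 days into September 1931 → September 23, 1931.

September 23, 1931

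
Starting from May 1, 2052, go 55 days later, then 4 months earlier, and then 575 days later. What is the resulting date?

Advancing 55 days from May 1, 2052:
May has 31 days, so 31 − 1 = 30 days remain after May 1, 2052; 55 − 30 = 25 left.
25 days into June 2052 → June 25, 2052.
Counting back 4 months from June 25, 2052:
month 6 − 4 = 2 → February 2052.
Day 25 is valid in February, giving February 25, 2052.
Adding 575 days from February 25, 2052:
February has 29 days, so 29 − 25 = 4 days remain after February 25, 2052; 575 − 4 = 571 left.
March 2052 has 31 days: 571 − 31 = 540 left.
April 2052 has 30 days: 540 − 30 = 510 left.
May 2052 has 31 days: 510 − 31 = 479 left.
June 2052 has 30 days: 479 − 30 = 449 left.
July 2052 has 31 days: 449 − 31 = 418 left.
August 2052 has 31 days: 418 − 31 = 387 left.
September 2052 has 30 days: 387 − 30 = 357 left.
October 2052 has 31 days: 357 − 31 = 326 left.
November 2052 has 30 days: 326 − 30 = 296 left.
December 2052 has 31 days: 296 − 31 = 265 left.
January 2053 has 31 days: 265 − 31 = 234 left.
February 2053 has 28 days (2053 is not a leap year): 234 − 28 = 206 left.
March 2053 has 31 days: 206 − 31 = 175 left.
April 2053 has 30 days: 175 − 30 = 145 left.
May 2053 has 31 days: 145 − 31 = 114 left.
June 2053 has 30 days: 114 − 30 = 84 left.
July 2053 has 31 days: 84 − 31 = 53 left.
August 2053 has 31 days: 53 − 31 = 22 left.
22 days into September 2053 → September 22, 2053.

September 22, 2053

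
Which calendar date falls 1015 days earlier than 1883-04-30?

July 19, 1880

Going back 1015 days from April 30, 1883.
Going back 30 days from April 30, 1883 reaches the end of the previous month; 1015 − 30 = 985 left.
March 1883 has 31 days: 985 − 31 = 954 left.
February 1883 has 28 days (1883 is not a leap year): 954 − 28 = 926 left.
January 1883 has 31 days: 926 − 31 = 895 left.
December 1882 has 31 days: 895 − 31 = 864 left.
November 1882 has 30 days: 864 − 30 = 834 left.
October 1882 has 31 days: 834 − 31 = 803 left.
September 1882 has 30 days: 803 − 30 = 773 left.
August 1882 has 31 days: 773 − 31 = 742 left.
July 1882 has 31 days: 742 − 31 = 711 left.
June 1882 has 30 days: 711 − 30 = 681 left.
May 1882 has 31 days: 681 − 31 = 650 left.
April 1882 has 30 days: 650 − 30 = 620 left.
March 1882 has 31 days: 620 − 31 = 589 left.
February 1882 has 28 days (1882 is not a leap year): 589 − 28 = 561 left.
January 1882 has 31 days: 561 − 31 = 530 left.
December 1881 has 31 days: 530 − 31 = 499 left.
November 1881 has 30 days: 499 − 30 = 469 left.
October 1881 has 31 days: 469 − 31 = 438 left.
September 1881 has 30 days: 438 − 30 = 408 left.
August 1881 has 31 days: 408 − 31 = 377 left.
July 1881 has 31 days: 377 − 31 = 346 left.
June 1881 has 30 days: 346 − 30 = 316 left.
May 1881 has 31 days: 316 − 31 = 285 left.
April 1881 has 30 days: 285 − 30 = 255 left.
March 1881 has 31 days: 255 − 31 = 224 left.
February 1881 has 28 days (1881 is not a leap year): 224 − 28 = 196 left.
January 1881 has 31 days: 196 − 31 = 165 left.
December 1880 has 31 days: 165 − 31 = 134 left.
November 1880 has 30 days: 134 − 30 = 104 left.
October 1880 has 31 days: 104 − 31 = 73 left.
September 1880 has 30 days: 73 − 30 = 43 left.
August 1880 has 31 days: 43 − 31 = 12 left.
July 1880 has 31 days; 31 − 12 = 19 → July 19, 1880.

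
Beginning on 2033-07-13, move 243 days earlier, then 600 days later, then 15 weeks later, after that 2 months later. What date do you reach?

Counting back 243 days from July 13, 2033:
Going back 13 days from July 13, 2033 reaches the end of the previous month; 243 − 13 = 230 left.
June 2033 has 30 days: 230 − 30 = 200 left.
May 2033 has 31 days: 200 − 31 = 169 left.
April 2033 has 30 days: 169 − 30 = 139 left.
March 2033 has 31 days: 139 − 31 = 108 left.
February 2033 has 28 days (2033 is not a leap year): 108 − 28 = 80 left.
January 2033 has 31 days: 80 − 31 = 49 left.
December 2032 has 31 days: 49 − 31 = 18 left.
November 2032 has 30 days; 30 − 18 = 12 → November 12, 2032.
Counting forward 600 days from November 12, 2032:
November has 30 days, so 30 − 12 = 18 days remain after November 12, 2032; 600 − 18 = 582 left.
December 2032 has 31 days: 582 − 31 = 551 left.
January 2033 has 31 days: 551 − 31 = 520 left.
February 2033 has 28 days (2033 is not a leap year): 520 − 28 = 492 left.
March 2033 has 31 days: 492 − 31 = 461 left.
April 2033 has 30 days: 461 − 30 = 431 left.
May 2033 has 31 days: 431 − 31 = 400 left.
June 2033 has 30 days: 400 − 30 = 370 left.
July 2033 has 31 days: 370 − 31 = 339 left.
August 2033 has 31 days: 339 − 31 = 308 left.
September 2033 has 30 days: 308 − 30 = 278 left.
October 2033 has 31 days: 278 − 31 = 247 left.
November 2033 has 30 days: 247 − 30 = 217 left.
December 2033 has 31 days: 217 − 31 = 186 left.
January 2034 has 31 days: 186 − 31 = 155 left.
February 2034 has 28 days (2034 is not a leap year): 155 − 28 = 127 left.
March 2034 has 31 days: 127 − 31 = 96 left.
April 2034 has 30 days: 96 − 30 = 66 left.
May 2034 has 31 days: 66 − 31 = 35 left.
June 2034 has 30 days: 35 − 30 = 5 left.
5 days into July 2034 → July 5, 2034.
Advancing 15 weeks (= 105 days) from July 5, 2034:
July has 31 days, so 31 − 5 = 26 days remain after July 5, 2034; 105 − 26 = 79 left.
August 2034 has 31 days: 79 − 31 = 48 left.
September 2034 has 30 days: 48 − 30 = 18 left.
18 days into October 2034 → October 18, 2034.
Counting forward 2 months from October 18, 2034:
month 10 + 2 = 12 → December 2034.
Day 18 is valid in December, giving December 18, 2034.

December 18, 2034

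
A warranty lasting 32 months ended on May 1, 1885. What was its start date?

September 1, 1882

Counting back 32 months from May 1, 1885.
month 5 − 32 = -27, which is month 9 of year 1882 → September 1882.
Day 1 is valid in September, giving September 1, 1882.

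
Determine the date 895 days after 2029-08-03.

January 15, 2032

Adding 895 days from August 3, 2029.
August has 31 days, so 31 − 3 = 28 days remain after August 3, 2029; 895 − 28 = 867 left.
September 2029 has 30 days: 867 − 30 = 837 left.
October 2029 has 31 days: 837 − 31 = 806 left.
November 2029 has 30 days: 806 − 30 = 776 left.
December 2029 has 31 days: 776 − 31 = 745 left.
January 2030 has 31 days: 745 − 31 = 714 left.
February 2030 has 28 days (2030 is not a leap year): 714 − 28 = 686 left.
March 2030 has 31 days: 686 − 31 = 655 left.
April 2030 has 30 days: 655 − 30 = 625 left.
May 2030 has 31 days: 625 − 31 = 594 left.
June 2030 has 30 days: 594 − 30 = 564 left.
July 2030 has 31 days: 564 − 31 = 533 left.
August 2030 has 31 days: 533 − 31 = 502 left.
September 2030 has 30 days: 502 − 30 = 472 left.
October 2030 has 31 days: 472 − 31 = 441 left.
November 2030 has 30 days: 441 − 30 = 411 left.
December 2030 has 31 days: 411 − 31 = 380 left.
January 2031 has 31 days: 380 − 31 = 349 left.
February 2031 has 28 days (2031 is not a leap year): 349 − 28 = 321 left.
March 2031 has 31 days: 321 − 31 = 290 left.
April 2031 has 30 days: 290 − 30 = 260 left.
May 2031 has 31 days: 260 − 31 = 229 left.
June 2031 has 30 days: 229 − 30 = 199 left.
July 2031 has 31 days: 199 − 31 = 168 left.
August 2031 has 31 days: 168 − 31 = 137 left.
September 2031 has 30 days: 137 − 30 = 107 left.
October 2031 has 31 days: 107 − 31 = 76 left.
November 2031 has 30 days: 76 − 30 = 46 left.
December 2031 has 31 days: 46 − 31 = 15 left.
15 days into January 2032 → January 15, 2032.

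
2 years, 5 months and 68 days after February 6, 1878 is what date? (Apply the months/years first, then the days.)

September 12, 1880

Advancing 2 years, 5 months and 68 days from February 6, 1878: first the month/year part, then the days.
+2 years → 1880; month 2 + 5 = 7 → July 1880.
Day 6 is valid in July, giving July 6, 1880.
Now add 68 days from July 6, 1880.
July has 31 days, so 31 − 6 = 25 days remain after July 6, 1880; 68 − 25 = 43 left.
August 1880 has 31 days: 43 − 31 = 12 left.
12 days into September 1880 → September 12, 1880.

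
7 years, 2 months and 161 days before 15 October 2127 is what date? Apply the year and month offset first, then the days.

March 7, 2120

Counting back 7 years, 2 months and 161 days from October 15, 2127: first the month/year part, then the days.
-7 years → 2120; month 10 − 2 = 8 → August 2120.
Day 15 is valid in August, giving August 15, 2120.
Now subtract 161 days from August 15, 2120.
Going back 15 days from August 15, 2120 reaches the end of the previous month; 161 − 15 = 146 left.
July 2120 has 31 days: 146 − 31 = 115 left.
June 2120 has 30 days: 115 − 30 = 85 left.
May 2120 has 31 days: 85 − 31 = 54 left.
April 2120 has 30 days: 54 − 30 = 24 left.
March 2120 has 31 days; 31 − 24 = 7 → March 7, 2120.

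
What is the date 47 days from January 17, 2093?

Counting forward 47 days from January 17, 2093.
January has 31 days, so 31 − 17 = 14 days remain after January 17, 2093; 47 − 14 = 33 left.
February 2093 has 28 days (2093 is not a leap year): 33 − 28 = 5 left.
5 days into March 2093 → March 5, 2093.

March 5, 2093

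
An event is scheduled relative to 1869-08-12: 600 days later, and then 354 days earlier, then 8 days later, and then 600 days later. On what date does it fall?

Counting forward 600 days from August 12, 1869:
August has 31 days, so 31 − 12 = 19 days remain after August 12, 1869; 600 − 19 = 581 left.
September 1869 has 30 days: 581 − 30 = 551 left.
October 1869 has 31 days: 551 − 31 = 520 left.
November 1869 has 30 days: 520 − 30 = 490 left.
December 1869 has 31 days: 490 − 31 = 459 left.
January 1870 has 31 days: 459 − 31 = 428 left.
February 1870 has 28 days (1870 is not a leap year): 428 − 28 = 400 left.
March 1870 has 31 days: 400 − 31 = 369 left.
April 1870 has 30 days: 369 − 30 = 339 left.
May 1870 has 31 days: 339 − 31 = 308 left.
June 1870 has 30 days: 308 − 30 = 278 left.
July 1870 has 31 days: 278 − 31 = 247 left.
August 1870 has 31 days: 247 − 31 = 216 left.
September 1870 has 30 days: 216 − 30 = 186 left.
October 1870 has 31 days: 186 − 31 = 155 left.
November 1870 has 30 days: 155 − 30 = 125 left.
December 1870 has 31 days: 125 − 31 = 94 left.
January 1871 has 31 days: 94 − 31 = 63 left.
February 1871 has 28 days (1871 is not a leap year): 63 − 28 = 35 left.
March 1871 has 31 days: 35 − 31 = 4 left.
4 days into April 1871 → April 4, 1871.
Counting back 354 days from April 4, 1871:
Going back 4 days from April 4, 1871 reaches the end of the previous month; 354 − 4 = 350 left.
March 1871 has 31 days: 350 − 31 = 319 left.
February 1871 has 28 days (1871 is not a leap year): 319 − 28 = 291 left.
January 1871 has 31 days: 291 − 31 = 260 left.
December 1870 has 31 days: 260 − 31 = 229 left.
November 1870 has 30 days: 229 − 30 = 199 left.
October 1870 has 31 days: 199 − 31 = 168 left.
September 1870 has 30 days: 168 − 30 = 138 left.
August 1870 has 31 days: 138 − 31 = 107 left.
July 1870 has 31 days: 107 − 31 = 76 left.
June 1870 has 30 days: 76 − 30 = 46 left.
May 1870 has 31 days: 46 − 31 = 15 left.
April 1870 has 30 days; 30 − 15 = 15 → April 15, 1870.
Adding 8 days from April 15, 1870:
April has 30 days; 15 + 8 = 23, still in April.
Advancing 600 days from April 23, 1870:
April has 30 days, so 30 − 23 = 7 days remain after April 23, 1870; 600 − 7 = 593 left.
May 1870 has 31 days: 593 − 31 = 562 left.
June 1870 has 30 days: 562 − 30 = 532 left.
July 1870 has 31 days: 532 − 31 = 501 left.
August 1870 has 31 days: 501 − 31 = 470 left.
September 1870 has 30 days: 470 − 30 = 440 left.
October 1870 has 31 days: 440 − 31 = 409 left.
November 1870 has 30 days: 409 − 30 = 379 left.
December 1870 has 31 days: 379 − 31 = 348 left.
January 1871 has 31 days: 348 − 31 = 317 left.
February 1871 has 28 days (1871 is not a leap year): 317 − 28 = 289 left.
March 1871 has 31 days: 289 − 31 = 258 left.
April 1871 has 30 days: 258 − 30 = 228 left.
May 1871 has 31 days: 228 − 31 = 197 left.
June 1871 has 30 days: 197 − 30 = 167 left.
July 1871 has 31 days: 167 − 31 = 136 left.
August 1871 has 31 days: 136 − 31 = 105 left.
September 1871 has 30 days: 105 − 30 = 75 left.
October 1871 has 31 days: 75 − 31 = 44 left.
November 1871 has 30 days: 44 − 30 = 14 left.
14 days into December 1871 → December 14, 1871.

December 14, 1871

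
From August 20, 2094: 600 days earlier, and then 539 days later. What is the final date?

June 20, 2094

Going back 600 days from August 20, 2094:
Going back 20 days from August 20, 2094 reaches the end of the previous month; 600 − 20 = 580 left.
July 2094 has 31 days: 580 − 31 = 549 left.
June 2094 has 30 days: 549 − 30 = 519 left.
May 2094 has 31 days: 519 − 31 = 488 left.
April 2094 has 30 days: 488 − 30 = 458 left.
March 2094 has 31 days: 458 − 31 = 427 left.
February 2094 has 28 days (2094 is not a leap year): 427 − 28 = 399 left.
January 2094 has 31 days: 399 − 31 = 368 left.
December 2093 has 31 days: 368 − 31 = 337 left.
November 2093 has 30 days: 337 − 30 = 307 left.
October 2093 has 31 days: 307 − 31 = 276 left.
September 2093 has 30 days: 276 − 30 = 246 left.
August 2093 has 31 days: 246 − 31 = 215 left.
July 2093 has 31 days: 215 − 31 = 184 left.
June 2093 has 30 days: 184 − 30 = 154 left.
May 2093 has 31 days: 154 − 31 = 123 left.
April 2093 has 30 days: 123 − 30 = 93 left.
March 2093 has 31 days: 93 − 31 = 62 left.
February 2093 has 28 days (2093 is not a leap year): 62 − 28 = 34 left.
January 2093 has 31 days: 34 − 31 = 3 left.
December 2092 has 31 days; 31 − 3 = 28 → December 28, 2092.
Counting forward 539 days from December 28, 2092:
December has 31 days, so 31 − 28 = 3 days remain after December 28, 2092; 539 − 3 = 536 left.
January 2093 has 31 days: 536 − 31 = 505 left.
February 2093 has 28 days (2093 is not a leap year): 505 − 28 = 477 left.
March 2093 has 31 days: 477 − 31 = 446 left.
April 2093 has 30 days: 446 − 30 = 416 left.
May 2093 has 31 days: 416 − 31 = 385 left.
June 2093 has 30 days: 385 − 30 = 355 left.
July 2093 has 31 days: 355 − 31 = 324 left.
August 2093 has 31 days: 324 − 31 = 293 left.
September 2093 has 30 days: 293 − 30 = 263 left.
October 2093 has 31 days: 263 − 31 = 232 left.
November 2093 has 30 days: 232 − 30 = 202 left.
December 2093 has 31 days: 202 − 31 = 171 left.
January 2094 has 31 days: 171 − 31 = 140 left.
February 2094 has 28 days (2094 is not a leap year): 140 − 28 = 112 left.
March 2094 has 31 days: 112 − 31 = 81 left.
April 2094 has 30 days: 81 − 30 = 51 left.
May 2094 has 31 days: 51 − 31 = 20 left.
20 days into June 2094 → June 20, 2094.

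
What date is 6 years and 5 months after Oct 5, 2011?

Adding 6 years and 5 months from October 5, 2011.
+6 years → 2017; month 10 + 5 = 15, which is month 3 of year 2018 → March 2018.
Day 5 is valid in March, giving March 5, 2018.

March 5, 2018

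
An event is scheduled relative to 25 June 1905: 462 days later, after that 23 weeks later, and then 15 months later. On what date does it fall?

June 10, 1908

Adding 462 days from June 25, 1905:
June has 30 days, so 30 − 25 = 5 days remain after June 25, 1905; 462 − 5 = 457 left.
July 1905 has 31 days: 457 − 31 = 426 left.
August 1905 has 31 days: 426 − 31 = 395 left.
September 1905 has 30 days: 395 − 30 = 365 left.
October 1905 has 31 days: 365 − 31 = 334 left.
November 1905 has 30 days: 334 − 30 = 304 left.
December 1905 has 31 days: 304 − 31 = 273 left.
January 1906 has 31 days: 273 − 31 = 242 left.
February 1906 has 28 days (1906 is not a leap year): 242 − 28 = 214 left.
March 1906 has 31 days: 214 − 31 = 183 left.
April 1906 has 30 days: 183 − 30 = 153 left.
May 1906 has 31 days: 153 − 31 = 122 left.
June 1906 has 30 days: 122 − 30 = 92 left.
July 1906 has 31 days: 92 − 31 = 61 left.
August 1906 has 31 days: 61 − 31 = 30 left.
30 days into September 1906 → September 30, 1906.
Adding 23 weeks (= 161 days) from September 30, 1906:
September has 30 days, so 30 − 30 = 0 days remain after September 30, 1906; 161 − 0 = 161 left.
October 1906 has 31 days: 161 − 31 = 130 left.
November 1906 has 30 days: 130 − 30 = 100 left.
December 1906 has 31 days: 100 − 31 = 69 left.
January 1907 has 31 days: 69 − 31 = 38 left.
February 1907 has 28 days (1907 is not a leap year): 38 − 28 = 10 left.
10 days into March 1907 → March 10, 1907.
Counting forward 15 months from March 10, 1907:
month 3 + 15 = 18, which is month 6 of year 1908 → June 1908.
Day 10 is valid in June, giving June 10, 1908.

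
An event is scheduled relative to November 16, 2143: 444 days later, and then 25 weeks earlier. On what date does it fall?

Counting forward 444 days from November 16, 2143:
November has 30 days, so 30 − 16 = 14 days remain after November 16, 2143; 444 − 14 = 430 left.
December 2143 has 31 days: 430 − 31 = 399 left.
January 2144 has 31 days: 399 − 31 = 368 left.
February 2144 has 29 days (2144 is a leap year): 368 − 29 = 339 left.
March 2144 has 31 days: 339 − 31 = 308 left.
April 2144 has 30 days: 308 − 30 = 278 left.
May 2144 has 31 days: 278 − 31 = 247 left.
June 2144 has 30 days: 247 − 30 = 217 left.
July 2144 has 31 days: 217 − 31 = 186 left.
August 2144 has 31 days: 186 − 31 = 155 left.
September 2144 has 30 days: 155 − 30 = 125 left.
October 2144 has 31 days: 125 − 31 = 94 left.
November 2144 has 30 days: 94 − 30 = 64 left.
December 2144 has 31 days: 64 − 31 = 33 left.
January 2145 has 31 days: 33 − 31 = 2 left.
2 days into February 2145 → February 2, 2145.
Counting back 25 weeks (= 175 days) from February 2, 2145:
Going back 2 days from February 2, 2145 reaches the end of the previous month; 175 − 2 = 173 left.
January 2145 has 31 days: 173 − 31 = 142 left.
December 2144 has 31 days: 142 − 31 = 111 left.
November 2144 has 30 days: 111 − 30 = 81 left.
October 2144 has 31 days: 81 − 31 = 50 left.
September 2144 has 30 days: 50 − 30 = 20 left.
August 2144 has 31 days; 31 − 20 = 11 → August 11, 2144.

August 11, 2144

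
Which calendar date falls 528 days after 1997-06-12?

November 22, 1998

Advancing 528 days from June 12, 1997.
June has 30 days, so 30 − 12 = 18 days remain after June 12, 1997; 528 − 18 = 510 left.
July 1997 has 31 days: 510 − 31 = 479 left.
August 1997 has 31 days: 479 − 31 = 448 left.
September 1997 has 30 days: 448 − 30 = 418 left.
October 1997 has 31 days: 418 − 31 = 387 left.
November 1997 has 30 days: 387 − 30 = 357 left.
December 1997 has 31 days: 357 − 31 = 326 left.
January 1998 has 31 days: 326 − 31 = 295 left.
February 1998 has 28 days (1998 is not a leap year): 295 − 28 = 267 left.
March 1998 has 31 days: 267 − 31 = 236 left.
April 1998 has 30 days: 236 − 30 = 206 left.
May 1998 has 31 days: 206 − 31 = 175 left.
June 1998 has 30 days: 175 − 30 = 145 left.
July 1998 has 31 days: 145 − 31 = 114 left.
August 1998 has 31 days: 114 − 31 = 83 left.
September 1998 has 30 days: 83 − 30 = 53 left.
October 1998 has 31 days: 53 − 31 = 22 left.
22 days into November 1998 → November 22, 1998.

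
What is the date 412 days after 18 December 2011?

Adding 412 days from December 18, 2011.
December has 31 days, so 31 − 18 = 13 days remain after December 18, 2011; 412 − 13 = 399 left.
January 2012 has 31 days: 399 − 31 = 368 left.
February 2012 has 29 days (2012 is a leap year): 368 − 29 = 339 left.
March 2012 has 31 days: 339 − 31 = 308 left.
April 2012 has 30 days: 308 − 30 = 278 left.
May 2012 has 31 days: 278 − 31 = 247 left.
June 2012 has 30 days: 247 − 30 = 217 left.
July 2012 has 31 days: 217 − 31 = 186 left.
August 2012 has 31 days: 186 − 31 = 155 left.
September 2012 has 30 days: 155 − 30 = 125 left.
October 2012 has 31 days: 125 − 31 = 94 left.
November 2012 has 30 days: 94 − 30 = 64 left.
December 2012 has 31 days: 64 − 31 = 33 left.
January 2013 has 31 days: 33 − 31 = 2 left.
2 days into February 2013 → February 2, 2013.

February 2, 2013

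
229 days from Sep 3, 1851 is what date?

Counting forward 229 days from September 3, 1851.
September has 30 days, so 30 − 3 = 27 days remain after September 3, 1851; 229 − 27 = 202 left.
October 1851 has 31 days: 202 − 31 = 171 left.
November 1851 has 30 days: 171 − 30 = 141 left.
December 1851 has 31 days: 141 − 31 = 110 left.
January 1852 has 31 days: 110 − 31 = 79 left.
February 1852 has 29 days (1852 is a leap year): 79 − 29 = 50 left.
March 1852 has 31 days: 50 − 31 = 19 left.
19 days into April 1852 → April 19, 1852.

April 19, 1852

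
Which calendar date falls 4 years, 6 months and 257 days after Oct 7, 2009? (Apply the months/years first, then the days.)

December 20, 2014

Adding 4 years, 6 months and 257 days from October 7, 2009: first the month/year part, then the days.
+4 years → 2013; month 10 + 6 = 16, which is month 4 of year 2014 → April 2014.
Day 7 is valid in April, giving April 7, 2014.
Now add 257 days from April 7, 2014.
April has 30 days, so 30 − 7 = 23 days remain after April 7, 2014; 257 − 23 = 234 left.
May 2014 has 31 days: 234 − 31 = 203 left.
June 2014 has 30 days: 203 − 30 = 173 left.
July 2014 has 31 days: 173 − 31 = 142 left.
August 2014 has 31 days: 142 − 31 = 111 left.
September 2014 has 30 days: 111 − 30 = 81 left.
October 2014 has 31 days: 81 − 31 = 50 left.
November 2014 has 30 days: 50 − 30 = 20 left.
20 days into December 2014 → December 20, 2014.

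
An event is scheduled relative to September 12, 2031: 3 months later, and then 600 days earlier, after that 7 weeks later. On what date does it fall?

Advancing 3 months from September 12, 2031:
month 9 + 3 = 12 → December 2031.
Day 12 is valid in December, giving December 12, 2031.
Subtracting 600 days from December 12, 2031:
Going back 12 days from December 12, 2031 reaches the end of the previous month; 600 − 12 = 588 left.
November 2031 has 30 days: 588 − 30 = 558 left.
October 2031 has 31 days: 558 − 31 = 527 left.
September 2031 has 30 days: 527 − 30 = 497 left.
August 2031 has 31 days: 497 − 31 = 466 left.
July 2031 has 31 days: 466 − 31 = 435 left.
June 2031 has 30 days: 435 − 30 = 405 left.
May 2031 has 31 days: 405 − 31 = 374 left.
April 2031 has 30 days: 374 − 30 = 344 left.
March 2031 has 31 days: 344 − 31 = 313 left.
February 2031 has 28 days (2031 is not a leap year): 313 − 28 = 285 left.
January 2031 has 31 days: 285 − 31 = 254 left.
December 2030 has 31 days: 254 − 31 = 223 left.
November 2030 has 30 days: 223 − 30 = 193 left.
October 2030 has 31 days: 193 − 31 = 162 left.
September 2030 has 30 days: 162 − 30 = 132 left.
August 2030 has 31 days: 132 − 31 = 101 left.
July 2030 has 31 days: 101 − 31 = 70 left.
June 2030 has 30 days: 70 − 30 = 40 left.
May 2030 has 31 days: 40 − 31 = 9 left.
April 2030 has 30 days; 30 − 9 = 21 → April 21, 2030.
Advancing 7 weeks (= 49 days) from April 21, 2030:
April has 30 days, so 30 − 21 = 9 days remain after April 21, 2030; 49 − 9 = 40 left.
May 2030 has 31 days: 40 − 31 = 9 left.
9 days into June 2030 → June 9, 2030.

June 9, 2030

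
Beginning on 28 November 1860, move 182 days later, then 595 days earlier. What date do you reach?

October 12, 1859

Advancing 182 days from November 28, 1860:
November has 30 days, so 30 − 28 = 2 days remain after November 28, 1860; 182 − 2 = 180 left.
December 1860 has 31 days: 180 − 31 = 149 left.
January 1861 has 31 days: 149 − 31 = 118 left.
February 1861 has 28 days (1861 is not a leap year): 118 − 28 = 90 left.
March 1861 has 31 days: 90 − 31 = 59 left.
April 1861 has 30 days: 59 − 30 = 29 left.
29 days into May 1861 → May 29, 1861.
Going back 595 days from May 29, 1861:
Going back 29 days from May 29, 1861 reaches the end of the previous month; 595 − 29 = 566 left.
April 1861 has 30 days: 566 − 30 = 536 left.
March 1861 has 31 days: 536 − 31 = 505 left.
February 1861 has 28 days (1861 is not a leap year): 505 − 28 = 477 left.
January 1861 has 31 days: 477 − 31 = 446 left.
December 1860 has 31 days: 446 − 31 = 415 left.
November 1860 has 30 days: 415 − 30 = 385 left.
October 1860 has 31 days: 385 − 31 = 354 left.
September 1860 has 30 days: 354 − 30 = 324 left.
August 1860 has 31 days: 324 − 31 = 293 left.
July 1860 has 31 days: 293 − 31 = 262 left.
June 1860 has 30 days: 262 − 30 = 232 left.
May 1860 has 31 days: 232 − 31 = 201 left.
April 1860 has 30 days: 201 − 30 = 171 left.
March 1860 has 31 days: 171 − 31 = 140 left.
February 1860 has 29 days (1860 is a leap year): 140 − 29 = 111 left.
January 1860 has 31 days: 111 − 31 = 80 left.
December 1859 has 31 days: 80 − 31 = 49 left.
November 1859 has 30 days: 49 − 30 = 19 left.
October 1859 has 31 days; 31 − 19 = 12 → October 12, 1859.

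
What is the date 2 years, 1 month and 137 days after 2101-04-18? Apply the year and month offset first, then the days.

October 2, 2103

Adding 2 years, 1 month and 137 days from April 18, 2101: first the month/year part, then the days.
+2 years → 2103; month 4 + 1 = 5 → May 2103.
Day 18 is valid in May, giving May 18, 2103.
Now add 137 days from May 18, 2103.
May has 31 days, so 31 − 18 = 13 days remain after May 18, 2103; 137 − 13 = 124 left.
June 2103 has 30 days: 124 − 30 = 94 left.
July 2103 has 31 days: 94 − 31 = 63 left.
August 2103 has 31 days: 63 − 31 = 32 left.
September 2103 has 30 days: 32 − 30 = 2 left.
2 days into October 2103 → October 2, 2103.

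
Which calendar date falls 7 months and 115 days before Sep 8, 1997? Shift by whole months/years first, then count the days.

Subtracting 7 months and 115 days from September 8, 1997: first the month/year part, then the days.
month 9 − 7 = 2 → February 1997.
Day 8 is valid in February, giving February 8, 1997.
Now subtract 115 days from February 8, 1997.
Going back 8 days from February 8, 1997 reaches the end of the previous month; 115 − 8 = 107 left.
January 1997 has 31 days: 107 − 31 = 76 left.
December 1996 has 31 days: 76 − 31 = 45 left.
November 1996 has 30 days: 45 − 30 = 15 left.
October 1996 has 31 days; 31 − 15 = 16 → October 16, 1996.

October 16, 1996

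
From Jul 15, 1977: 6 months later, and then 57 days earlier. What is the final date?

Adding 6 months from July 15, 1977:
month 7 + 6 = 13, which is month 1 of year 1978 → January 1978.
Day 15 is valid in January, giving January 15, 1978.
Counting back 57 days from January 15, 1978:
Going back 15 days from January 15, 1978 reaches the end of the previous month; 57 − 15 = 42 left.
December 1977 has 31 days: 42 − 31 = 11 left.
November 1977 has 30 days; 30 − 11 = 19 → November 19, 1977.

November 19, 1977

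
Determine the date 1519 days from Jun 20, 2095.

August 17, 2099

Counting forward 1519 days from June 20, 2095.
June has 30 days, so 30 − 20 = 10 days remain after June 20, 2095; 1519 − 10 = 1509 left.
July 2095 has 31 days: 1509 − 31 = 1478 left.
August 2095 has 31 days: 1478 − 31 = 1447 left.
September 2095 has 30 days: 1447 − 30 = 1417 left.
October 2095 has 31 days: 1417 − 31 = 1386 left.
November 2095 has 30 days: 1386 − 30 = 1356 left.
December 2095 has 31 days: 1356 − 31 = 1325 left.
January 2096 has 31 days: 1325 − 31 = 1294 left.
February 2096 has 29 days (2096 is a leap year): 1294 − 29 = 1265 left.
March 2096 has 31 days: 1265 − 31 = 1234 left.
April 2096 has 30 days: 1234 − 30 = 1204 left.
May 2096 has 31 days: 1204 − 31 = 1173 left.
June 2096 has 30 days: 1173 − 30 = 1143 left.
July 2096 has 31 days: 1143 − 31 = 1112 left.
August 2096 has 31 days: 1112 − 31 = 1081 left.
September 2096 has 30 days: 1081 − 30 = 1051 left.
October 2096 has 31 days: 1051 − 31 = 1020 left.
November 2096 has 30 days: 1020 − 30 = 990 left.
December 2096 has 31 days: 990 − 31 = 959 left.
January 2097 has 31 days: 959 − 31 = 928 left.
February 2097 has 28 days (2097 is not a leap year): 928 − 28 = 900 left.
March 2097 has 31 days: 900 − 31 = 869 left.
April 2097 has 30 days: 869 − 30 = 839 left.
May 2097 has 31 days: 839 − 31 = 808 left.
June 2097 has 30 days: 808 − 30 = 778 left.
July 2097 has 31 days: 778 − 31 = 747 left.
August 2097 has 31 days: 747 − 31 = 716 left.
September 2097 has 30 days: 716 − 30 = 686 left.
October 2097 has 31 days: 686 − 31 = 655 left.
November 2097 has 30 days: 655 − 30 = 625 left.
December 2097 has 31 days: 625 − 31 = 594 left.
January 2098 has 31 days: 594 − 31 = 563 left.
February 2098 has 28 days (2098 is not a leap year): 563 − 28 = 535 left.
March 2098 has 31 days: 535 − 31 = 504 left.
April 2098 has 30 days: 504 − 30 = 474 left.
May 2098 has 31 days: 474 − 31 = 443 left.
June 2098 has 30 days: 443 − 30 = 413 left.
July 2098 has 31 days: 413 − 31 = 382 left.
August 2098 has 31 days: 382 − 31 = 351 left.
September 2098 has 30 days: 351 − 30 = 321 left.
October 2098 has 31 days: 321 − 31 = 290 left.
November 2098 has 30 days: 290 − 30 = 260 left.
December 2098 has 31 days: 260 − 31 = 229 left.
January 2099 has 31 days: 229 − 31 = 198 left.
February 2099 has 28 days (2099 is not a leap year): 198 − 28 = 170 left.
March 2099 has 31 days: 170 − 31 = 139 left.
April 2099 has 30 days: 139 − 30 = 109 left.
May 2099 has 31 days: 109 − 31 = 78 left.
June 2099 has 30 days: 78 − 30 = 48 left.
July 2099 has 31 days: 48 − 31 = 17 left.
17 days into August 2099 → August 17, 2099.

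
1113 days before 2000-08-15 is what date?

Subtracting 1113 days from August 15, 2000.
Going back 15 days from August 15, 2000 reaches the end of the previous month; 1113 − 15 = 1098 left.
July 2000 has 31 days: 1098 − 31 = 1067 left.
June 2000 has 30 days: 1067 − 30 = 1037 left.
May 2000 has 31 days: 1037 − 31 = 1006 left.
April 2000 has 30 days: 1006 − 30 = 976 left.
March 2000 has 31 days: 976 − 31 = 945 left.
February 2000 has 29 days (2000 is a leap year (divisible by 400)): 945 − 29 = 916 left.
January 2000 has 31 days: 916 − 31 = 885 left.
December 1999 has 31 days: 885 − 31 = 854 left.
November 1999 has 30 days: 854 − 30 = 824 left.
October 1999 has 31 days: 824 − 31 = 793 left.
September 1999 has 30 days: 793 − 30 = 763 left.
August 1999 has 31 days: 763 − 31 = 732 left.
July 1999 has 31 days: 732 − 31 = 701 left.
June 1999 has 30 days: 701 − 30 = 671 left.
May 1999 has 31 days: 671 − 31 = 640 left.
April 1999 has 30 days: 640 − 30 = 610 left.
March 1999 has 31 days: 610 − 31 = 579 left.
February 1999 has 28 days (1999 is not a leap year): 579 − 28 = 551 left.
January 1999 has 31 days: 551 − 31 = 520 left.
December 1998 has 31 days: 520 − 31 = 489 left.
November 1998 has 30 days: 489 − 30 = 459 left.
October 1998 has 31 days: 459 − 31 = 428 left.
September 1998 has 30 days: 428 − 30 = 398 left.
August 1998 has 31 days: 398 − 31 = 367 left.
July 1998 has 31 days: 367 − 31 = 336 left.
June 1998 has 30 days: 336 − 30 = 306 left.
May 1998 has 31 days: 306 − 31 = 275 left.
April 1998 has 30 days: 275 − 30 = 245 left.
March 1998 has 31 days: 245 − 31 = 214 left.
February 1998 has 28 days (1998 is not a leap year): 214 − 28 = 186 left.
January 1998 has 31 days: 186 − 31 = 155 left.
December 1997 has 31 days: 155 − 31 = 124 left.
November 1997 has 30 days: 124 − 30 = 94 left.
October 1997 has 31 days: 94 − 31 = 63 left.
September 1997 has 30 days: 63 − 30 = 33 left.
August 1997 has 31 days: 33 − 31 = 2 left.
July 1997 has 31 days; 31 − 2 = 29 → July 29, 1997.

July 29, 1997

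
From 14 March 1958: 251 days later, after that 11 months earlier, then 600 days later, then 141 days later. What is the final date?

Counting forward 251 days from March 14, 1958:
March has 31 days, so 31 − 14 = 17 days remain after March 14, 1958; 251 − 17 = 234 left.
April 1958 has 30 days: 234 − 30 = 204 left.
May 1958 has 31 days: 204 − 31 = 173 left.
June 1958 has 30 days: 173 − 30 = 143 left.
July 1958 has 31 days: 143 − 31 = 112 left.
August 1958 has 31 days: 112 − 31 = 81 left.
September 1958 has 30 days: 81 − 30 = 51 left.
October 1958 has 31 days: 51 − 31 = 20 left.
20 days into November 1958 → November 20, 1958.
Going back 11 months from November 20, 1958:
month 11 − 11 = 0, which is month 12 of year 1957 → December 1957.
Day 20 is valid in December, giving December 20, 1957.
Counting forward 600 days from December 20, 1957:
December has 31 days, so 31 − 20 = 11 days remain after December 20, 1957; 600 − 11 = 589 left.
January 1958 has 31 days: 589 − 31 = 558 left.
February 1958 has 28 days (1958 is not a leap year): 558 − 28 = 530 left.
March 1958 has 31 days: 530 − 31 = 499 left.
April 1958 has 30 days: 499 − 30 = 469 left.
May 1958 has 31 days: 469 − 31 = 438 left.
June 1958 has 30 days: 438 − 30 = 408 left.
July 1958 has 31 days: 408 − 31 = 377 left.
August 1958 has 31 days: 377 − 31 = 346 left.
September 1958 has 30 days: 346 − 30 = 316 left.
October 1958 has 31 days: 316 − 31 = 285 left.
November 1958 has 30 days: 285 − 30 = 255 left.
December 1958 has 31 days: 255 − 31 = 224 left.
January 1959 has 31 days: 224 − 31 = 193 left.
February 1959 has 28 days (1959 is not a leap year): 193 − 28 = 165 left.
March 1959 has 31 days: 165 − 31 = 134 left.
April 1959 has 30 days: 134 − 30 = 104 left.
May 1959 has 31 days: 104 − 31 = 73 left.
June 1959 has 30 days: 73 − 30 = 43 left.
July 1959 has 31 days: 43 − 31 = 12 left.
12 days into August 1959 → August 12, 1959.
Counting forward 141 days from August 12, 1959:
August has 31 days, so 31 − 12 = 19 days remain after August 12, 1959; 141 − 19 = 122 left.
September 1959 has 30 days: 122 − 30 = 92 left.
October 1959 has 31 days: 92 − 31 = 61 left.
November 1959 has 30 days: 61 − 30 = 31 left.
31 days into December 1959 → December 31, 1959.

December 31, 1959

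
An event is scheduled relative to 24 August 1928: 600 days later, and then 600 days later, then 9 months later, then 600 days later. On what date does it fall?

April 30, 1934

Adding 600 days from August 24, 1928:
August has 31 days, so 31 − 24 = 7 days remain after August 24, 1928; 600 − 7 = 593 left.
September 1928 has 30 days: 593 − 30 = 563 left.
October 1928 has 31 days: 563 − 31 = 532 left.
November 1928 has 30 days: 532 − 30 = 502 left.
December 1928 has 31 days: 502 − 31 = 471 left.
January 1929 has 31 days: 471 − 31 = 440 left.
February 1929 has 28 days (1929 is not a leap year): 440 − 28 = 412 left.
March 1929 has 31 days: 412 − 31 = 381 left.
April 1929 has 30 days: 381 − 30 = 351 left.
May 1929 has 31 days: 351 − 31 = 320 left.
June 1929 has 30 days: 320 − 30 = 290 left.
July 1929 has 31 days: 290 − 31 = 259 left.
August 1929 has 31 days: 259 − 31 = 228 left.
September 1929 has 30 days: 228 − 30 = 198 left.
October 1929 has 31 days: 198 − 31 = 167 left.
November 1929 has 30 days: 167 − 30 = 137 left.
December 1929 has 31 days: 137 − 31 = 106 left.
January 1930 has 31 days: 106 − 31 = 75 left.
February 1930 has 28 days (1930 is not a leap year): 75 − 28 = 47 left.
March 1930 has 31 days: 47 − 31 = 16 left.
16 days into April 1930 → April 16, 1930.
Advancing 600 days from April 16, 1930:
April has 30 days, so 30 − 16 = 14 days remain after April 16, 1930; 600 − 14 = 586 left.
May 1930 has 31 days: 586 − 31 = 555 left.
June 1930 has 30 days: 555 − 30 = 525 left.
July 1930 has 31 days: 525 − 31 = 494 left.
August 1930 has 31 days: 494 − 31 = 463 left.
September 1930 has 30 days: 463 − 30 = 433 left.
October 1930 has 31 days: 433 − 31 = 402 left.
November 1930 has 30 days: 402 − 30 = 372 left.
December 1930 has 31 days: 372 − 31 = 341 left.
January 1931 has 31 days: 341 − 31 = 310 left.
February 1931 has 28 days (1931 is not a leap year): 310 − 28 = 282 left.
March 1931 has 31 days: 282 − 31 = 251 left.
April 1931 has 30 days: 251 − 30 = 221 left.
May 1931 has 31 days: 221 − 31 = 190 left.
June 1931 has 30 days: 190 − 30 = 160 left.
July 1931 has 31 days: 160 − 31 = 129 left.
August 1931 has 31 days: 129 − 31 = 98 left.
September 1931 has 30 days: 98 − 30 = 68 left.
October 1931 has 31 days: 68 − 31 = 37 left.
November 1931 has 30 days: 37 − 30 = 7 left.
7 days into December 1931 → December 7, 1931.
Counting forward 9 months from December 7, 1931:
month 12 + 9 = 21, which is month 9 of year 1932 → September 1932.
Day 7 is valid in September, giving September 7, 1932.
Advancing 600 days from September 7, 1932:
September has 30 days, so 30 − 7 = 23 days remain after September 7, 1932; 600 − 23 = 577 left.
October 1932 has 31 days: 577 − 31 = 546 left.
November 1932 has 30 days: 546 − 30 = 516 left.
December 1932 has 31 days: 516 − 31 = 485 left.
January 1933 has 31 days: 485 − 31 = 454 left.
February 1933 has 28 days (1933 is not a leap year): 454 − 28 = 426 left.
March 1933 has 31 days: 426 − 31 = 395 left.
April 1933 has 30 days: 395 − 30 = 365 left.
May 1933 has 31 days: 365 − 31 = 334 left.
June 1933 has 30 days: 334 − 30 = 304 left.
July 1933 has 31 days: 304 − 31 = 273 left.
August 1933 has 31 days: 273 − 31 = 242 left.
September 1933 has 30 days: 242 − 30 = 212 left.
October 1933 has 31 days: 212 − 31 = 181 left.
November 1933 has 30 days: 181 − 30 = 151 left.
December 1933 has 31 days: 151 − 31 = 120 left.
January 1934 has 31 days: 120 − 31 = 89 left.
February 1934 has 28 days (1934 is not a leap year): 89 − 28 = 61 left.
March 1934 has 31 days: 61 − 31 = 30 left.
30 days into April 1934 → April 30, 1934.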